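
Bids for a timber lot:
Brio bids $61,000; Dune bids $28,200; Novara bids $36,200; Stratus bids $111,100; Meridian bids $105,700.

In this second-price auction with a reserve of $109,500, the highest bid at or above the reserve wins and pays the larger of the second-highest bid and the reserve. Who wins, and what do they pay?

Bids ranked: 111,100 (Stratus) > 105,700 (Meridian) > 61,000 (Brio) > 36,200 (Novara) > 28,200 (Dune)
Highest eligible bid: Stratus at $111,100.
max(second-highest $105,700, reserve $109,500) = $109,500.

Stratus pays $109,500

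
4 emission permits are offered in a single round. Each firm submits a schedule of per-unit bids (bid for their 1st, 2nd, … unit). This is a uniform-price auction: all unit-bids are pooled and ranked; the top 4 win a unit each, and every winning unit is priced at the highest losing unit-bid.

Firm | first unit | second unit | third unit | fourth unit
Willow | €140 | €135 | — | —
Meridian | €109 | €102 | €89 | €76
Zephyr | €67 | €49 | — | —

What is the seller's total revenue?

Total revenue: €356

Pooled unit-bids ranked (top 4): 140 (Willow-1), 135 (Willow-2), 109 (Meridian-1), 102 (Meridian-2)
The (k+1)-th unit-bid is €89.
Allocation: Meridian 2, Willow 2. Every unit priced at €89.
Revenue = 4 × 89 = €356.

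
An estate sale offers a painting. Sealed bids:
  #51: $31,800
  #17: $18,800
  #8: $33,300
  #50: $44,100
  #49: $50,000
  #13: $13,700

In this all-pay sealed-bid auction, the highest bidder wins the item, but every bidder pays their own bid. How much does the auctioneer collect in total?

Total revenue: $191,700

Rule: the highest bidder wins the item, but every bidder pays their own bid.
Bids in order: 50,000 (#49) > 44,100 (#50) > 33,300 (#8) > 31,800 (#51) > 18,800 (#17) > 13,700 (#13)
Every bidder forfeits their bid regardless of winning.
Revenue = 31,800 + 18,800 + 33,300 + 44,100 + 50,000 + 13,700 = $191,700.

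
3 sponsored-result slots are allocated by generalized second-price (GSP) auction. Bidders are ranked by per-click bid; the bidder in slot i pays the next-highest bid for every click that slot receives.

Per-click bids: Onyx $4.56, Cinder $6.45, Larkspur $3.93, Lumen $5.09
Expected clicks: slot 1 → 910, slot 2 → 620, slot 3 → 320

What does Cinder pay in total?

Cinder pays $4631.90

Sorting advertisers: $6.45 (Cinder) > $5.09 (Lumen) > $4.56 (Onyx) > $3.93 (Larkspur)
Cinder holds slot 1 → pays next bid $5.09 × 910 clicks = $4631.90.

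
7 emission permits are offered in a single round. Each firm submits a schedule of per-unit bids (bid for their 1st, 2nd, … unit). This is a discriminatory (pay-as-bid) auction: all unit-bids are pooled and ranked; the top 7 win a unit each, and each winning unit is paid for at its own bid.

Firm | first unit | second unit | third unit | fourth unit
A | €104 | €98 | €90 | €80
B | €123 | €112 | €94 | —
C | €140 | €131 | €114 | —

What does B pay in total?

Merging the schedules and taking the best 7: 140 (C-1), 131 (C-2), 123 (B-1), 114 (C-3), 112 (B-2), 104 (A-1), 98 (A-2)
Next rejected bid: €94 (not a price — pay-as-bid).
B's winning unit-bids: 123 + 112 = €235.

B pays €235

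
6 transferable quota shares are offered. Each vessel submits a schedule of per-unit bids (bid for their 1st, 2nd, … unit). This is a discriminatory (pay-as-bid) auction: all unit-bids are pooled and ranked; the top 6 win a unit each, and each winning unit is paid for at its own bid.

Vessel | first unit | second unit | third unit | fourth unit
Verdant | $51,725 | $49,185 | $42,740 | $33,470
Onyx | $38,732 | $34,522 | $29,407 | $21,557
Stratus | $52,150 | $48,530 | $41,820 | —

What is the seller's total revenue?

Total revenue: $286,150

All unit-bids, highest first — top 6: 52,150 (Stratus-1), 51,725 (Verdant-1), 49,185 (Verdant-2), 48,530 (Stratus-2), 42,740 (Verdant-3), 41,820 (Stratus-3)
Next rejected bid: $38,732 (not a price — pay-as-bid).
Each winning unit pays its own bid.
Revenue = 52,150 + 51,725 + 49,185 + 48,530 + 42,740 + 41,820 = $286,150.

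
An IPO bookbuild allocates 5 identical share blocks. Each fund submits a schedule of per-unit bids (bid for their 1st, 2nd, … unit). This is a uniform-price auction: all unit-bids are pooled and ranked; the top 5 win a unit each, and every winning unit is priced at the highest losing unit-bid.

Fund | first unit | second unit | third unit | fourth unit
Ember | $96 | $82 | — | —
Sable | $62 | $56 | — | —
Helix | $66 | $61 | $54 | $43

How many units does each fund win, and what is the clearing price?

Merging the schedules and taking the best 5: 96 (Ember-1), 82 (Ember-2), 66 (Helix-1), 62 (Sable-1), 61 (Helix-2)
First bid not allocated: $56.
Allocation: Ember 2, Helix 2, Sable 1.

Ember 2, Helix 2, Sable 1; clearing price $56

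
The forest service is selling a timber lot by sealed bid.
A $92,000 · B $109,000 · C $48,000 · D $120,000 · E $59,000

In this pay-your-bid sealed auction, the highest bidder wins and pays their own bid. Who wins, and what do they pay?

D pays $120,000

Bids ranked: 120,000 (D) > 109,000 (B) > 92,000 (A) > 59,000 (E) > 48,000 (C)
D is highest → pays own bid, $120,000.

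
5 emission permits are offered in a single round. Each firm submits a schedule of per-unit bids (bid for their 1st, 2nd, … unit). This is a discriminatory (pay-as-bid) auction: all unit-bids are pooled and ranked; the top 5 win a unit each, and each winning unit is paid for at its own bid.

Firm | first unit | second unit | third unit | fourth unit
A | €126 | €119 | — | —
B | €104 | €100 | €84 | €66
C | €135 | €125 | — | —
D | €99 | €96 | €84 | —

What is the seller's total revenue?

Merging the schedules and taking the best 5: 135 (C-1), 126 (A-1), 125 (C-2), 119 (A-2), 104 (B-1)
Next rejected bid: €100 (not a price — pay-as-bid).
Each winning unit pays its own bid.
Revenue = 135 + 126 + 125 + 119 + 104 = €609.

Total revenue: €609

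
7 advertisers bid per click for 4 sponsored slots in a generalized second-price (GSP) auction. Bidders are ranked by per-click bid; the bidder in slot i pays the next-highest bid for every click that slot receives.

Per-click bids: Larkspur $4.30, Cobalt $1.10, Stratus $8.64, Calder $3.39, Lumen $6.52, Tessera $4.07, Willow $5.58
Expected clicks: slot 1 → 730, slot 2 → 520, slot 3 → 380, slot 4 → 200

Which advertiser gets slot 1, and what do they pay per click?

Stratus; $6.52 per click

Per-click bids in order: $8.64 (Stratus) > $6.52 (Lumen) > $5.58 (Willow) > $4.30 (Larkspur) > $4.07 (Tessera) > …
Slot 1 goes to the first-ranked bidder, Stratus, who pays the next bid down: $6.52/click.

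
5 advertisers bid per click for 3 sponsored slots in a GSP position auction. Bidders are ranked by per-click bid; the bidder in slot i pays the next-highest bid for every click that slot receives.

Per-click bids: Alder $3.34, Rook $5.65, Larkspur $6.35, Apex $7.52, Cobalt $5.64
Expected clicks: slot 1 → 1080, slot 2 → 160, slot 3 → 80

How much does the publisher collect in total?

Ranked by bid: $7.52 (Apex) > $6.35 (Larkspur) > $5.65 (Rook) > $5.64 (Cobalt) > …
Slot 1: Apex pays $6.35 × 1080 = $6858.00
Slot 2: Larkspur pays $5.65 × 160 = $904.00
Slot 3: Rook pays $5.64 × 80 = $451.20
Total = $8213.20

Total revenue: $8213.20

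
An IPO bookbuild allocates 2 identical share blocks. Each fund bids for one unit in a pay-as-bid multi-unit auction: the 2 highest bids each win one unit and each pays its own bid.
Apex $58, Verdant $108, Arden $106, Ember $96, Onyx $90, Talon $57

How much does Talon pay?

Talon pays $0

Bids ranked high→low: 108 (Verdant), 106 (Arden), 96 (Ember), 90 (Onyx), …
Top 2: Verdant, Arden.
Talon does not win → $0.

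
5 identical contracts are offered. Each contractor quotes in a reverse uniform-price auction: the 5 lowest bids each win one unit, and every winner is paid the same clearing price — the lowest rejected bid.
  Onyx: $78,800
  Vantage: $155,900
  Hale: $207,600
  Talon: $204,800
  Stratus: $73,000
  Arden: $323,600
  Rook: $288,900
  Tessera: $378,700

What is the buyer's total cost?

Total cost: $1,444,500

Sorting: 73,000 (Stratus), 78,800 (Onyx), 155,900 (Vantage), 204,800 (Talon), 207,600 (Hale), 288,900 (Rook), 323,600 (Arden), …
Lowest 5: Stratus, Onyx, Vantage, Talon, Hale.
Clearing price = lowest rejected bid = $288,900.
Total cost = 5 × $288,900 = $1,444,500.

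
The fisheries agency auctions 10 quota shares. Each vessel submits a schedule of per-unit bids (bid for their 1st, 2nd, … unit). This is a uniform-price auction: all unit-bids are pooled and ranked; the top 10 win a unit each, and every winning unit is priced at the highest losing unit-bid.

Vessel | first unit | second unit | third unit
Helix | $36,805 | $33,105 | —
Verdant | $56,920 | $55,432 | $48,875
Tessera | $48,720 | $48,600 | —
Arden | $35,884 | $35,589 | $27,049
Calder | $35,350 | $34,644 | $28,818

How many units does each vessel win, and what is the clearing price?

Pooled unit-bids ranked (top 10): 56,920 (Verdant-1), 55,432 (Verdant-2), 48,875 (Verdant-3), 48,720 (Tessera-1), 48,600 (Tessera-2), 36,805 (Helix-1), 35,884 (Arden-1), 35,589 (Arden-2), 35,350 (Calder-1), 34,644 (Calder-2)
Highest rejected unit-bid = $33,105.
Allocation: Arden 2, Calder 2, Helix 1, Tessera 2, Verdant 3.

Arden 2, Calder 2, Helix 1, Tessera 2, Verdant 3; clearing price $33,105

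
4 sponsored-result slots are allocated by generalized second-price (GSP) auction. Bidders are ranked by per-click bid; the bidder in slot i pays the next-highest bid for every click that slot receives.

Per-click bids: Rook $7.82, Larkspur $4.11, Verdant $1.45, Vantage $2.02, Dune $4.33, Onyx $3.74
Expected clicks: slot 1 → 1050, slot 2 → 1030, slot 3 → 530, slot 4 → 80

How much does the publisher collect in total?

Total revenue: $10923.60

Ranked by bid: $7.82 (Rook) > $4.33 (Dune) > $4.11 (Larkspur) > $3.74 (Onyx) > $2.02 (Vantage) > …
Slot 1: Rook pays $4.33 × 1050 = $4546.50
Slot 2: Dune pays $4.11 × 1030 = $4233.30
Slot 3: Larkspur pays $3.74 × 530 = $1982.20
Slot 4: Onyx pays $2.02 × 80 = $161.60
Total = $10923.60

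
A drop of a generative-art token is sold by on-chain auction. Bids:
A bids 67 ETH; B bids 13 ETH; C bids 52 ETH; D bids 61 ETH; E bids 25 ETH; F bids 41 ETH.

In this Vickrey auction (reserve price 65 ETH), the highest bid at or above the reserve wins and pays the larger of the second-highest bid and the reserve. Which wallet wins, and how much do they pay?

A pays 65 ETH

Bids in order: 67 (A) > 61 (D) > 52 (C) > 41 (F) > 25 (E) > 13 (B)
Highest eligible bid: A at 67 ETH.
Second-highest bid 61 ETH is below the reserve 65 ETH, so the reserve binds → payment 65 ETH.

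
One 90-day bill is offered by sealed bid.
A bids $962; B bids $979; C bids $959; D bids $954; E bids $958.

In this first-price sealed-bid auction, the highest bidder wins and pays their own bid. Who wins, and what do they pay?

B pays $979

Sorting bids: 979 (B) > 962 (A) > 959 (C) > 958 (E) > 954 (D)
B is highest → pays own bid, $979.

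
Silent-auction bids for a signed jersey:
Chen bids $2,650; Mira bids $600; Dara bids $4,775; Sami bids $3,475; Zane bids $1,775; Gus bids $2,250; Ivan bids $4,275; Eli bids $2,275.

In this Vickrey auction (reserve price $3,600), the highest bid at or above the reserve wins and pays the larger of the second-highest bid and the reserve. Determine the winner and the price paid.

Sorting bids: 4,775 (Dara) > 4,275 (Ivan) > 3,475 (Sami) > 2,650 (Chen) > 2,275 (Eli) > 2,250 (Gus) > …
Dara has the top bid at or above the reserve ($4,775).
max(second-highest $4,275, reserve $3,600) = $4,275; the reserve does not bind.

Dara pays $4,275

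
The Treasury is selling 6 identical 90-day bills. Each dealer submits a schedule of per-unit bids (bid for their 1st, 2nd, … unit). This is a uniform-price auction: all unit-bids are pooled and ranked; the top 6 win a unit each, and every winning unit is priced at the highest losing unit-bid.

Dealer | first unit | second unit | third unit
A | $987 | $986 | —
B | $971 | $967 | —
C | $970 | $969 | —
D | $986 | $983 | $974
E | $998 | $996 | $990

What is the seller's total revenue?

Pooled unit-bids ranked (top 6): 998 (E-1), 996 (E-2), 990 (E-3), 987 (A-1), 986 (A-2), 986 (D-1)
Highest rejected unit-bid = $983.
Allocation: A 2, D 1, E 3. Every unit priced at $983.
Revenue = 6 × 983 = $5,898.

Total revenue: $5,898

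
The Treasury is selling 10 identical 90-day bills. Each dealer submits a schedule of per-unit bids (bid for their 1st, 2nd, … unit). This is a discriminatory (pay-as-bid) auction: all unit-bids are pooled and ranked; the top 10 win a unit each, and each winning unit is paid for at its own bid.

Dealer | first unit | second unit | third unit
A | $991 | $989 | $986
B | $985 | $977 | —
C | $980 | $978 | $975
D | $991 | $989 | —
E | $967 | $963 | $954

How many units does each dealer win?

A 3, B 2, C 3, D 2

All unit-bids, highest first — top 10: 991 (A-1), 991 (D-1), 989 (A-2), 989 (D-2), 986 (A-3), 985 (B-1), 980 (C-1), 978 (C-2), 977 (B-2), 975 (C-3)
Next rejected bid: $967 (not a price — pay-as-bid).
Allocation: A 3, B 2, C 3, D 2.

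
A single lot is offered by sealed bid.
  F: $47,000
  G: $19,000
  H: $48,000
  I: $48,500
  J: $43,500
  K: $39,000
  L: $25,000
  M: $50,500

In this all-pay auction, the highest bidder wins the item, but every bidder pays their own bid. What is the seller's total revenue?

Total revenue: $320,500

Sorting bids: 50,500 (M) > 48,500 (I) > 48,000 (H) > 47,000 (F) > 43,500 (J) > 39,000 (K) > …
Every bidder forfeits their bid regardless of winning.
Revenue = 47,000 + 19,000 + 48,000 + 48,500 + 43,500 + 39,000 + 25,000 + 50,500 = $320,500.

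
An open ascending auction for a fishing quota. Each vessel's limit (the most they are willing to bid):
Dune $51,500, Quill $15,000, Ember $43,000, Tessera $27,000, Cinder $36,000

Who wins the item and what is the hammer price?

Dune wins at $43,000

Limits ranked: 51,500 (Dune) > 43,000 (Ember) > 36,000 (Cinder) > 27,000 (Tessera) > 15,000 (Quill)
Bidding ends when Ember exits at $43,000; Dune takes it.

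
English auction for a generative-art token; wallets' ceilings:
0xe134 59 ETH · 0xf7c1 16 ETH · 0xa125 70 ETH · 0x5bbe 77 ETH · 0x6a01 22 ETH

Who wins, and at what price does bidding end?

Open ascending-bid auction: the price rises until one bidder remains; the winner pays the price at which the last rival dropped out.
Sorting limits: 77 (0x5bbe) > 70 (0xa125) > 59 (0xe134) > 22 (0x6a01) > 16 (0xf7c1)
0xa125 is the last rival to drop out, at 70 ETH; 0x5bbe remains and wins at that price.

0x5bbe wins at 70 ETH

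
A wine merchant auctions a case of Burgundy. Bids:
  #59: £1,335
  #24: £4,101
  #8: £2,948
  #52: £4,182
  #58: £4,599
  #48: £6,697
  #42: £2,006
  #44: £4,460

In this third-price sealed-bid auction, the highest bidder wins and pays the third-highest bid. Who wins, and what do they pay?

Rule: the highest bidder wins and pays the third-highest bid.
Bids in order: 6,697 (#48) > 4,599 (#58) > 4,460 (#44) > 4,182 (#52) > 4,101 (#24) > 2,948 (#8) > …
#48 wins; payment is bid #3 in the ranking = £4,460.

#48 pays £4,460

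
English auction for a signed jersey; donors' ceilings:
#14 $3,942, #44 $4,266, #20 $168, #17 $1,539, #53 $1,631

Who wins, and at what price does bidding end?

#44 wins at $3,942

Rule: the price rises until one bidder remains; the winner pays the price at which the last rival dropped out.
Sorting limits: 4,266 (#44) > 3,942 (#14) > 1,631 (#53) > 1,539 (#17) > 168 (#20)
Once the price passes $3,942, only #44 is left; the hammer falls at #14's limit of $3,942.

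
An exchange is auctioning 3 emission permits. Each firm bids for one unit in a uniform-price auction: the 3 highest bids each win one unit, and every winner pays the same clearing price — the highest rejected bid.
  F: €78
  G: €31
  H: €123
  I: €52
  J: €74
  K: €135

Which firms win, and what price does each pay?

K, H, F; each pays €74

Ordering the bids: 135 (K), 123 (H), 78 (F), 74 (J), 52 (I), …
Top 3: K, H, F.
Clearing price = highest rejected bid = €74.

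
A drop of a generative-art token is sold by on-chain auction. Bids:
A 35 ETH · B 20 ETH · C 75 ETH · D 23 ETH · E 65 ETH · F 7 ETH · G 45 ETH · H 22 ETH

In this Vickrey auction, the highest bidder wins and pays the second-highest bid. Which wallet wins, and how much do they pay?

Bids in order: 75 (C) > 65 (E) > 45 (G) > 35 (A) > 23 (D) > 22 (H) > …
C wins with the highest bid; price is set by the runner-up at 65 ETH.

C pays 65 ETH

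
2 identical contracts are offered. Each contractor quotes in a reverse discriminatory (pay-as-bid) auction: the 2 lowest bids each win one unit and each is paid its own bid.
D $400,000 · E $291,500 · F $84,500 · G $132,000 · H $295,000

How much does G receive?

G is paid $132,000

Sorting: 84,500 (F), 132,000 (G), 291,500 (E), 295,000 (H), …
Winners (2 units): F, G.
G wins → own bid $132,000.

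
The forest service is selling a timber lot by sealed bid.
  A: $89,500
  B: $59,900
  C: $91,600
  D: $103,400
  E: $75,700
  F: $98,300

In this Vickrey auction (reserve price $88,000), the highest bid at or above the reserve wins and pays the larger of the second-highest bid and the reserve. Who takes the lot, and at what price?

Rule: the highest bid at or above the reserve wins and pays the larger of the second-highest bid and the reserve.
Bids in order: 103,400 (D) > 98,300 (F) > 91,600 (C) > 89,500 (A) > 75,700 (E) > 59,900 (B)
Highest eligible bid: D at $103,400.
Second-highest bid $98,300 exceeds the reserve $88,000 → payment $98,300.

D pays $98,300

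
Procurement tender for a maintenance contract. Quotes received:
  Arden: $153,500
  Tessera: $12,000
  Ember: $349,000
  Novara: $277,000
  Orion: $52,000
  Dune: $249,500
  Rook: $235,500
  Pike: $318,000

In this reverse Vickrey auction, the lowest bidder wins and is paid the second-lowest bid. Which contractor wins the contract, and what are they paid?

Tessera is paid $52,000

Bids in order: 12,000 (Tessera) < 52,000 (Orion) < 153,500 (Arden) < 235,500 (Rook) < 249,500 (Dune) < 277,000 (Novara) < …
Second-price: Tessera is paid Orion's bid of $52,000.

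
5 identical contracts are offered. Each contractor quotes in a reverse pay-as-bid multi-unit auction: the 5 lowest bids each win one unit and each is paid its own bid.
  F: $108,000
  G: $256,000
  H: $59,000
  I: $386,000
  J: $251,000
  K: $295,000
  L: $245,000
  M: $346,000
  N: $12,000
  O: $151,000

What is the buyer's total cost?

Bids ranked low→high: 12,000 (N), 59,000 (H), 108,000 (F), 151,000 (O), 245,000 (L), 251,000 (J), 256,000 (G), …
Lowest 5: N, H, F, O, L.
Total cost = 12,000 + 59,000 + 108,000 + 151,000 + 245,000 = $575,000.

Total cost: $575,000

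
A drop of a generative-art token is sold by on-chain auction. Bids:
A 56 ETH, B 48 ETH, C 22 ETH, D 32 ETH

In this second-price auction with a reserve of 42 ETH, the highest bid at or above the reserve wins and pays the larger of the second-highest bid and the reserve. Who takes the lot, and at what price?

A pays 48 ETH

Sorting bids: 56 (A) > 48 (B) > 32 (D) > 22 (C)
A has the top bid at or above the reserve (56 ETH).
Second-highest bid 48 ETH exceeds the reserve 42 ETH → payment 48 ETH.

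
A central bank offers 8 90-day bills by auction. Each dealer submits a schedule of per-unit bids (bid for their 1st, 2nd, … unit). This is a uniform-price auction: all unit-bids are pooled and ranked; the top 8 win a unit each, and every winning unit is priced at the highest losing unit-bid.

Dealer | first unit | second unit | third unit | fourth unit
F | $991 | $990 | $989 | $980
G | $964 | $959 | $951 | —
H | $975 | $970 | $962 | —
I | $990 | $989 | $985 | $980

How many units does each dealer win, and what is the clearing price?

F 4, I 4; clearing price $975

Pooled unit-bids ranked (top 8): 991 (F-1), 990 (F-2), 990 (I-1), 989 (F-3), 989 (I-2), 985 (I-3), 980 (F-4), 980 (I-4)
The (k+1)-th unit-bid is $975.
Allocation: F 4, I 4.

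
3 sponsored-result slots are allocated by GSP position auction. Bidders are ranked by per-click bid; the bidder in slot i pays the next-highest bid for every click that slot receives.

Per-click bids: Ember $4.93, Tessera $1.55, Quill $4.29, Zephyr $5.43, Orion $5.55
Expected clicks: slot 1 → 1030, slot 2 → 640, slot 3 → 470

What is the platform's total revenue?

Ranked by bid: $5.55 (Orion) > $5.43 (Zephyr) > $4.93 (Ember) > $4.29 (Quill) > …
Slot 1: Orion pays $5.43 × 1030 = $5592.90
Slot 2: Zephyr pays $4.93 × 640 = $3155.20
Slot 3: Ember pays $4.29 × 470 = $2016.30
Total = $10764.40

Total revenue: $10764.40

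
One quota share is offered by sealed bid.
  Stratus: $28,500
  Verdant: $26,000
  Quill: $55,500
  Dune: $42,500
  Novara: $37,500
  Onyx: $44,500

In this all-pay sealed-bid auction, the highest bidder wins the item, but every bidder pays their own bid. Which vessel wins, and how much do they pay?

Bids in order: 55,500 (Quill) > 44,500 (Onyx) > 42,500 (Dune) > 37,500 (Novara) > 28,500 (Stratus) > 26,000 (Verdant)
Quill wins with the top bid; all bids are sunk regardless.

Quill pays $55,500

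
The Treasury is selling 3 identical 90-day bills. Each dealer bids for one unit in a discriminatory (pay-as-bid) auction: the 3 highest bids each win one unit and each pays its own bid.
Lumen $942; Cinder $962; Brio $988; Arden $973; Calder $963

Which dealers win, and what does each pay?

Ordering the bids: 988 (Brio), 973 (Arden), 963 (Calder), 962 (Cinder), 942 (Lumen)
Winners (3 units): Brio, Arden, Calder.
Each winner pays its own bid: Brio $988, Arden $973, Calder $963.

Brio $988, Arden $973, Calder $963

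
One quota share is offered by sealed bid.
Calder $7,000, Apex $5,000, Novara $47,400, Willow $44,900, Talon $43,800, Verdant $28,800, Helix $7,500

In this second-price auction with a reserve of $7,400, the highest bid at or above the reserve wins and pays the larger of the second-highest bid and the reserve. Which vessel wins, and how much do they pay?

Second-price auction with a reserve of $7,400: the highest bid at or above the reserve wins and pays the larger of the second-highest bid and the reserve.
Bids ranked: 47,400 (Novara) > 44,900 (Willow) > 43,800 (Talon) > 28,800 (Verdant) > 7,500 (Helix) > 7,000 (Calder) > …
Novara has the top bid at or above the reserve ($47,400).
Second-highest bid $44,900 exceeds the reserve $7,400 → payment $44,900.

Novara pays $44,900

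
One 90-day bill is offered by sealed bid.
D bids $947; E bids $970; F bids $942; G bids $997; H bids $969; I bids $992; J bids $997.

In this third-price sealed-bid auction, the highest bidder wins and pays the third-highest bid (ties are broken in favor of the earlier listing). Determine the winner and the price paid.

Bids ranked: 997 (G) > 997 (J) > 992 (I) > 970 (E) > 969 (H) > 947 (D) > …
Tie at $997 → G wins by tie-break.
G wins; payment is bid #3 in the ranking = $992.

G pays $992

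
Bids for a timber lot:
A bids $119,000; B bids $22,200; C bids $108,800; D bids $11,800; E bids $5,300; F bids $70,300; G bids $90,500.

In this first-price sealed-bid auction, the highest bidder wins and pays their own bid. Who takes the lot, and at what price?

Rule: the highest bidder wins and pays their own bid.
Bids ranked: 119,000 (A) > 108,800 (C) > 90,500 (G) > 70,300 (F) > 22,200 (B) > 11,800 (D) > …
A has the highest bid and pays exactly that: $119,000.

A pays $119,000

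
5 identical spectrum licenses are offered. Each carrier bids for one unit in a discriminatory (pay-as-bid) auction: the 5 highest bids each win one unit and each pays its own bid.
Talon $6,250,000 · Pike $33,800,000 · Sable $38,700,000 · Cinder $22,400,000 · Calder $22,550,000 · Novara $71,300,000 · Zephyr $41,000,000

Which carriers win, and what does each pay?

Ordering the bids: 71,300,000 (Novara), 41,000,000 (Zephyr), 38,700,000 (Sable), 33,800,000 (Pike), 22,550,000 (Calder), 22,400,000 (Cinder), 6,250,000 (Talon)
Top 5: Novara, Zephyr, Sable, Pike, Calder.
Each winner pays its own bid: Novara $71,300,000, Zephyr $41,000,000, Sable $38,700,000, Pike $33,800,000, Calder $22,550,000.

Novara $71,300,000, Zephyr $41,000,000, Sable $38,700,000, Pike $33,800,000, Calder $22,550,000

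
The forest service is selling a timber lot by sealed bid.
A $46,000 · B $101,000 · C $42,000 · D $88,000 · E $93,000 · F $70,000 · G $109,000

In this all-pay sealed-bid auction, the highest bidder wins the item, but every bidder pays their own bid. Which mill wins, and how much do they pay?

G pays $109,000

Bids ranked: 109,000 (G) > 101,000 (B) > 93,000 (E) > 88,000 (D) > 70,000 (F) > 46,000 (A) > …
G wins with the top bid; all bids are sunk regardless.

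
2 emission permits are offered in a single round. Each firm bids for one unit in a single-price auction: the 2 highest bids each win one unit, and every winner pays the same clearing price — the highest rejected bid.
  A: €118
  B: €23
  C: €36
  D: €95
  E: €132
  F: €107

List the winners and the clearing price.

Bids ranked high→low: 132 (E), 118 (A), 107 (F), 95 (D), …
Top 2: E, A.
Clearing price = highest rejected bid = €107.

E, A; each pays €107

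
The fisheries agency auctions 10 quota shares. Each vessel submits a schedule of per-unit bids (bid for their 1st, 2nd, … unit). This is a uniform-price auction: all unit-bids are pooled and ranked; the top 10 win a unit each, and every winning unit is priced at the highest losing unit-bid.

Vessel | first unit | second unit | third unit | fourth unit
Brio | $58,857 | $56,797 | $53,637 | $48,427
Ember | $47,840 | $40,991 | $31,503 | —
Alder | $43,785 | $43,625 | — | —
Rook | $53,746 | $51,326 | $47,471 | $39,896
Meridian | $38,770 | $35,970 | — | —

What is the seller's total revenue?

Total revenue: $409,910

All unit-bids, highest first — top 10: 58,857 (Brio-1), 56,797 (Brio-2), 53,746 (Rook-1), 53,637 (Brio-3), 51,326 (Rook-2), 48,427 (Brio-4), 47,840 (Ember-1), 47,471 (Rook-3), 43,785 (Alder-1), 43,625 (Alder-2)
First bid not allocated: $40,991.
Allocation: Alder 2, Brio 4, Ember 1, Rook 3. Every unit priced at $40,991.
Revenue = 10 × 40,991 = $409,910.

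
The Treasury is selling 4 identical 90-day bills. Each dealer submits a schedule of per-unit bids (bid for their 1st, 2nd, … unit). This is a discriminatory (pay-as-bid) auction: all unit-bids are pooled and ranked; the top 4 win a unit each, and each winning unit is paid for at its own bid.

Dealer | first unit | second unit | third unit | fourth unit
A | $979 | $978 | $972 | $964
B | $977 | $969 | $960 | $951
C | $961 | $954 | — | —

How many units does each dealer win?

Merging the schedules and taking the best 4: 979 (A-1), 978 (A-2), 977 (B-1), 972 (A-3)
Next rejected bid: $969 (not a price — pay-as-bid).
Allocation: A 3, B 1.

A 3, B 1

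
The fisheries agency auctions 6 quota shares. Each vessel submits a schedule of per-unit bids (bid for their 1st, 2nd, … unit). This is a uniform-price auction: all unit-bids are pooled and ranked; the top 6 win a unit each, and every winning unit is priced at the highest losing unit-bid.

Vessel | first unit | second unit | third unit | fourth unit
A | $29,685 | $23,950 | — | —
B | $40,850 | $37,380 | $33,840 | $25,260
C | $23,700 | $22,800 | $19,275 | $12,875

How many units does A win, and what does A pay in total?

All unit-bids, highest first — top 6: 40,850 (B-1), 37,380 (B-2), 33,840 (B-3), 29,685 (A-1), 25,260 (B-4), 23,950 (A-2)
The (k+1)-th unit-bid is $23,700.
A wins 2 unit(s) at $23,700 each.

A: 2 units, pays $47,400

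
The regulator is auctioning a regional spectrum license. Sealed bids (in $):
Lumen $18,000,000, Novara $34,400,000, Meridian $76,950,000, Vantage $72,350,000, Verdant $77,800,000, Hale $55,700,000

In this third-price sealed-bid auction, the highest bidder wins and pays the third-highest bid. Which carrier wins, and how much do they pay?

Sorting bids: 77,800,000 (Verdant) > 76,950,000 (Meridian) > 72,350,000 (Vantage) > 55,700,000 (Hale) > 34,400,000 (Novara) > 18,000,000 (Lumen)
Verdant wins; payment is bid #3 in the ranking = $72,350,000.

Verdant pays $72,350,000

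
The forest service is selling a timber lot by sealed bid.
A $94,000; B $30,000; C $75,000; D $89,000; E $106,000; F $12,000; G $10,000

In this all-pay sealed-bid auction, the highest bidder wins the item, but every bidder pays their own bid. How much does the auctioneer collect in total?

Bids ranked: 106,000 (E) > 94,000 (A) > 89,000 (D) > 75,000 (C) > 30,000 (B) > 12,000 (F) > …
E wins with the top bid; all bids are sunk regardless.
Every bidder forfeits their bid regardless of winning.
Revenue = 94,000 + 30,000 + 75,000 + 89,000 + 106,000 + 12,000 + 10,000 = $416,000.

Total revenue: $416,000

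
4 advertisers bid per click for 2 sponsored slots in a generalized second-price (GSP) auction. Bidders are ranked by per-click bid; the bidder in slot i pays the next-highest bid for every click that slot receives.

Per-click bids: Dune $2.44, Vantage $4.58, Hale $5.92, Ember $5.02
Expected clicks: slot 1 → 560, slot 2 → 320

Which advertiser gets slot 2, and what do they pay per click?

Ember; $4.58 per click

Ranked by bid: $5.92 (Hale) > $5.02 (Ember) > $4.58 (Vantage) > …
Slot 2 goes to the second-ranked bidder, Ember, who pays the next bid down: $4.58/click.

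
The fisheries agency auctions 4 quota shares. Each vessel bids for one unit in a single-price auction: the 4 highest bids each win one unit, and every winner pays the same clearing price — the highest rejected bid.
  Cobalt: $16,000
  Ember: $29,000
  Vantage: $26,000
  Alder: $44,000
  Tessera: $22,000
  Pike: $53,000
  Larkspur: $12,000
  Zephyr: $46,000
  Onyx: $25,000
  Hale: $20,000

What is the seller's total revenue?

Sorting: 53,000 (Pike), 46,000 (Zephyr), 44,000 (Alder), 29,000 (Ember), 26,000 (Vantage), 25,000 (Onyx), …
Winners (4 units): Pike, Zephyr, Alder, Ember.
Clearing price = highest rejected bid = $26,000.
Total revenue = 4 × $26,000 = $104,000.

Total revenue: $104,000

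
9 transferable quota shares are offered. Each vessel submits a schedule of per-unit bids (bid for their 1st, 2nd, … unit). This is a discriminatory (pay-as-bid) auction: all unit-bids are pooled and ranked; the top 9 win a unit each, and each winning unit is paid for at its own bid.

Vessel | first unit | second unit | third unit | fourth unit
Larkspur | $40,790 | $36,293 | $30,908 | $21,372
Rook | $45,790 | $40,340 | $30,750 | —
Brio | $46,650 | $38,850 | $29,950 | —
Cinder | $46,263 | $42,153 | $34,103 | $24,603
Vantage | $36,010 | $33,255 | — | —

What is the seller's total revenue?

Total revenue: $373,139

Merging the schedules and taking the best 9: 46,650 (Brio-1), 46,263 (Cinder-1), 45,790 (Rook-1), 42,153 (Cinder-2), 40,790 (Larkspur-1), 40,340 (Rook-2), 38,850 (Brio-2), 36,293 (Larkspur-2), 36,010 (Vantage-1)
Next rejected bid: $34,103 (not a price — pay-as-bid).
Each winning unit pays its own bid.
Revenue = 46,650 + 46,263 + 45,790 + 42,153 + 40,790 + 40,340 + 38,850 + 36,293 + 36,010 = $373,139.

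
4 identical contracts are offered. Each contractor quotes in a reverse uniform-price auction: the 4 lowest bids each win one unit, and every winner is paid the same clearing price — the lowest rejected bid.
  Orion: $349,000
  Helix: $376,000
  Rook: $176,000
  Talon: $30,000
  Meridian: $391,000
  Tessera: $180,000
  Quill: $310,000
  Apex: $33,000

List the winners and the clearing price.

Ordering the bids: 30,000 (Talon), 33,000 (Apex), 176,000 (Rook), 180,000 (Tessera), 310,000 (Quill), 349,000 (Orion), …
The 4 lowest are Talon, Apex, Rook, Tessera.
First losing bid is Quill's $310,000, which sets the uniform price.

Talon, Apex, Rook, Tessera; each is paid $310,000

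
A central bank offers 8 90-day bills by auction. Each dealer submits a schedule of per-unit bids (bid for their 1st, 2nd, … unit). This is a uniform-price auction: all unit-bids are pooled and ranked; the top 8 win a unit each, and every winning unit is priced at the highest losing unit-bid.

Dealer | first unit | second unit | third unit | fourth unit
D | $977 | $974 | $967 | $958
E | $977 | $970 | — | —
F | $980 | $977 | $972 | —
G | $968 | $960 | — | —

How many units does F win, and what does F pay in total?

F: 3 units, pays $2,901

Pooled unit-bids ranked (top 8): 980 (F-1), 977 (D-1), 977 (E-1), 977 (F-2), 974 (D-2), 972 (F-3), 970 (E-2), 968 (G-1)
Highest rejected unit-bid = $967.
F wins 3 unit(s) at $967 each.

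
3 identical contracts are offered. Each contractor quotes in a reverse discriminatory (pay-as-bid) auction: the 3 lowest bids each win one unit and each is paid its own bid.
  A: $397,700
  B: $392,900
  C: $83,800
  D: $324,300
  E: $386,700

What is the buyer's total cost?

Total cost: $794,800

Bids ranked low→high: 83,800 (C), 324,300 (D), 386,700 (E), 392,900 (B), 397,700 (A)
The 3 lowest are C, D, E.
Total cost = 83,800 + 324,300 + 386,700 = $794,800.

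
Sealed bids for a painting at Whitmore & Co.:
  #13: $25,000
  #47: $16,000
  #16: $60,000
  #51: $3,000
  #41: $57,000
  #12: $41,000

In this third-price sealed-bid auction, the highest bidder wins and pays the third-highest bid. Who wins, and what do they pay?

#16 pays $41,000

Sorting bids: 60,000 (#16) > 57,000 (#41) > 41,000 (#12) > 25,000 (#13) > 16,000 (#47) > 3,000 (#51)
#16 wins; payment is bid #3 in the ranking = $41,000.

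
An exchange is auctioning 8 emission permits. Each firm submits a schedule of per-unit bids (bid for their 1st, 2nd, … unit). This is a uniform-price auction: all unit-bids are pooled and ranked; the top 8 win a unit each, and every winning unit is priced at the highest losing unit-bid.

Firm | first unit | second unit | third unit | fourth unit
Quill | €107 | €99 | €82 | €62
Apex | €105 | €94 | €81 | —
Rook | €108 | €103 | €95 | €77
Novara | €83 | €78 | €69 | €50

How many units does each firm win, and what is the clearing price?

Merging the schedules and taking the best 8: 108 (Rook-1), 107 (Quill-1), 105 (Apex-1), 103 (Rook-2), 99 (Quill-2), 95 (Rook-3), 94 (Apex-2), 83 (Novara-1)
Highest rejected unit-bid = €82.
Allocation: Apex 2, Novara 1, Quill 2, Rook 3.

Apex 2, Novara 1, Quill 2, Rook 3; clearing price €82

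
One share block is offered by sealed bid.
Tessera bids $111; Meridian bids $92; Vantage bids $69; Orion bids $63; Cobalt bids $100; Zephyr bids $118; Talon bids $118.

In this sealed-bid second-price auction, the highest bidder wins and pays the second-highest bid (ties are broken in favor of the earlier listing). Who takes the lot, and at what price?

Zephyr pays $118

Bids ranked: 118 (Zephyr) > 118 (Talon) > 111 (Tessera) > 100 (Cobalt) > 92 (Meridian) > 69 (Vantage) > …
Zephyr and Talon tie at $118; tie-break gives it to Zephyr.
Second-price: Zephyr pays Talon's bid of $118.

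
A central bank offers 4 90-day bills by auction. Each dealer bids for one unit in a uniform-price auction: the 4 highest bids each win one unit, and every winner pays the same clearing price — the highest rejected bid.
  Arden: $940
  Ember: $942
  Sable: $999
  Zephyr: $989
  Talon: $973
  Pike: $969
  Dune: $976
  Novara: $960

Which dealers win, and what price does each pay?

Sorting: 999 (Sable), 989 (Zephyr), 976 (Dune), 973 (Talon), 969 (Pike), 960 (Novara), …
Top 4: Sable, Zephyr, Dune, Talon.
Highest unsuccessful bid: $969 → clearing price.

Sable, Zephyr, Dune, Talon; each pays $969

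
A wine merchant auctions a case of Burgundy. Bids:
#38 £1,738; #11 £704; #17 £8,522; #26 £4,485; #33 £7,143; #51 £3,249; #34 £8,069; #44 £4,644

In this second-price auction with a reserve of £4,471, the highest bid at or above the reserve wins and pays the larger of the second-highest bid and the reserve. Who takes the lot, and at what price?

Second-price auction with a reserve of £4,471: the highest bid at or above the reserve wins and pays the larger of the second-highest bid and the reserve.
Bids in order: 8,522 (#17) > 8,069 (#34) > 7,143 (#33) > 4,644 (#44) > 4,485 (#26) > 3,249 (#51) > …
Highest eligible bid: #17 at £8,522.
max(second-highest £8,069, reserve £4,471) = £8,069; the reserve does not bind.

#17 pays £8,069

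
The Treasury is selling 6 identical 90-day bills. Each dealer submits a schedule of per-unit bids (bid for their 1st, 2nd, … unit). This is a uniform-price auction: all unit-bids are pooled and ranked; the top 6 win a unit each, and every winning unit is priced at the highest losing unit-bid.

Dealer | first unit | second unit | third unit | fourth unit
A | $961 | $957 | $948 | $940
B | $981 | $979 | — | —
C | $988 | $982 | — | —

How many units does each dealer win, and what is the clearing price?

A 2, B 2, C 2; clearing price $948

All unit-bids, highest first — top 6: 988 (C-1), 982 (C-2), 981 (B-1), 979 (B-2), 961 (A-1), 957 (A-2)
First bid not allocated: $948.
Allocation: A 2, B 2, C 2.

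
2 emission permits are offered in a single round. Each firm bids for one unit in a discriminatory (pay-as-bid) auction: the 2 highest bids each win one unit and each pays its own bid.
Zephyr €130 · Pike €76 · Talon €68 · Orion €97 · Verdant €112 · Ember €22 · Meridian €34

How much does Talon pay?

Sorting: 130 (Zephyr), 112 (Verdant), 97 (Orion), 76 (Pike), …
Winners (2 units): Zephyr, Verdant.
Talon does not win → €0.

Talon pays €0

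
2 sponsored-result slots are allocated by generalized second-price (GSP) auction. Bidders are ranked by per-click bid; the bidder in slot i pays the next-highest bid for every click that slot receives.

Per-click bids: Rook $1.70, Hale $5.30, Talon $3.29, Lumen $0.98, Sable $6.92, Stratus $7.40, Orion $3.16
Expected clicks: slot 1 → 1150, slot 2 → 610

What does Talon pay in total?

Talon pays $0.00

Per-click bids in order: $7.40 (Stratus) > $6.92 (Sable) > $5.30 (Hale) > …
Talon ranks below slot 2 → no slot, pays nothing.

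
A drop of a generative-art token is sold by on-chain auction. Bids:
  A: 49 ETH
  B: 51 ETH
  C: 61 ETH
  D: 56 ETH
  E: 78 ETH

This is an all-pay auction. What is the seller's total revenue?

All-pay auction: the highest bidder wins the item, but every bidder pays their own bid.
Bids in order: 78 (E) > 61 (C) > 56 (D) > 51 (B) > 49 (A)
E wins with the top bid; all bids are sunk regardless.
Every bidder forfeits their bid regardless of winning.
Revenue = 49 + 51 + 61 + 56 + 78 = 295 ETH.

Total revenue: 295 ETH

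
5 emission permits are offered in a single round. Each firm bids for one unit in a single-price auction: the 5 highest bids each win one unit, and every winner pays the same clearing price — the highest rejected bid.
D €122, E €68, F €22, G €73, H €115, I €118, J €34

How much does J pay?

Sorting: 122 (D), 118 (I), 115 (H), 73 (G), 68 (E), 34 (J), 22 (F)
Winners (5 units): D, I, H, G, E.
Highest unsuccessful bid: €34 → clearing price.
J does not win → pays €0.

J pays €0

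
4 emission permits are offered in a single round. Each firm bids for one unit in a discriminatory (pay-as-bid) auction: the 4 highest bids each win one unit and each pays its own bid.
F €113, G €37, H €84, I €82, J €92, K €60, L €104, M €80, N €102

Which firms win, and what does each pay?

Sorting: 113 (F), 104 (L), 102 (N), 92 (J), 84 (H), 82 (I), …
Winners (4 units): F, L, N, J.
Each winner pays its own bid: F €113, L €104, N €102, J €92.

F €113, L €104, N €102, J €92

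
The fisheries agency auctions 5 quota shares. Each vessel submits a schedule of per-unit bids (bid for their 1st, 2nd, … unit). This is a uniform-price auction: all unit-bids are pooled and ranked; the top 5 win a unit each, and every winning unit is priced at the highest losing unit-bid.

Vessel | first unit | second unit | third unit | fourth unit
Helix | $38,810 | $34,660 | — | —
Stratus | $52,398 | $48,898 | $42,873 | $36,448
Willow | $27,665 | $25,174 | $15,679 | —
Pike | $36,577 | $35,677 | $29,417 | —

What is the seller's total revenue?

Total revenue: $182,240

Merging the schedules and taking the best 5: 52,398 (Stratus-1), 48,898 (Stratus-2), 42,873 (Stratus-3), 38,810 (Helix-1), 36,577 (Pike-1)
First bid not allocated: $36,448.
Allocation: Helix 1, Pike 1, Stratus 3. Every unit priced at $36,448.
Revenue = 5 × 36,448 = $182,240.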